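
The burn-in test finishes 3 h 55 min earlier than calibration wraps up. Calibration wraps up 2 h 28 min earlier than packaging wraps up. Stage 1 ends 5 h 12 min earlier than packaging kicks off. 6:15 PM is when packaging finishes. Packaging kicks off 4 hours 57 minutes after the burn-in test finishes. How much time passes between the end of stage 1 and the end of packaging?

Calibration ends at 6:15 PM − 148 min = 3:47 PM.
The burn-in test ends at 3:47 PM − 235 min = 11:52 AM.
Packaging starts at 11:52 AM + 297 min = 4:49 PM.
Stage 1 ends at 4:49 PM − 312 min = 11:37 AM.
From 11:37 AM to 6:15 PM is 398 minutes.

398 minutes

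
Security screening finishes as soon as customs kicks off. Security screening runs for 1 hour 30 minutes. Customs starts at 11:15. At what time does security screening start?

Security screening ends at 11:15.
Security screening starts at 11:15 − 90 min = 09:45.

09:45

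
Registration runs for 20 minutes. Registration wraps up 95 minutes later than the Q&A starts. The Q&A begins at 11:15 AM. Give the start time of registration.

Registration ends at 11:15 AM + 95 min = 12:50 PM.
Registration starts at 12:50 PM − 20 min = 12:30 PM.

12:30 PM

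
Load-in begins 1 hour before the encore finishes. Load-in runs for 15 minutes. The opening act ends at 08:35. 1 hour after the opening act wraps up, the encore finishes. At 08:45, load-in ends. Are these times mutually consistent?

The encore ends at 08:35 + 60 min = 09:35.
Load-in starts at 09:35 − 60 min = 08:35.
Load-in ends at 08:35 + 15 min = 08:50.
But load-in is also said to end at 08:45 — a 5-minute conflict.

No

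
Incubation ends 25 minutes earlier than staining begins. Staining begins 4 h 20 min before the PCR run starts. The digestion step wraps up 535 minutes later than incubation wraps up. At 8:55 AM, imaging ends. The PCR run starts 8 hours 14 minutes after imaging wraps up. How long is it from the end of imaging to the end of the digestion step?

12 h 24 min

The PCR run starts at 8:55 AM + 494 min = 5:09 PM.
Staining starts at 5:09 PM − 260 min = 12:49 PM.
Incubation ends at 12:49 PM − 25 min = 12:24 PM.
The digestion step ends at 12:24 PM + 535 min = 9:19 PM.
From 8:55 AM to 9:19 PM is 12 h 24 min.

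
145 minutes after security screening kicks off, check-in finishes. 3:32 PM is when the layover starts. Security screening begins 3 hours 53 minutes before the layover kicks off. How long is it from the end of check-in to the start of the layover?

Security screening starts at 3:32 PM − 233 min = 11:39 AM.
Check-in ends at 11:39 AM + 145 min = 2:04 PM.
From 2:04 PM to 3:32 PM is 88 minutes.

88 minutes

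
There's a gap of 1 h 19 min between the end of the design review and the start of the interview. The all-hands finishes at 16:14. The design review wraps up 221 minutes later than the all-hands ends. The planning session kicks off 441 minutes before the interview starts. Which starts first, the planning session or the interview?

the planning session

The design review ends at 16:14 + 221 min = 19:55.
The interview starts at 19:55 + 79 min = 21:14.
The planning session starts at 21:14 − 441 min = 13:53.
The planning session starts at 13:53 and the interview starts at 21:14, so the planning session is first.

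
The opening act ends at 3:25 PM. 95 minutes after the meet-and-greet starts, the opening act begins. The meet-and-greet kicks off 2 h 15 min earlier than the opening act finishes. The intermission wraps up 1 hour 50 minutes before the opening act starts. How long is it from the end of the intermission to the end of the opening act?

The meet-and-greet starts at 3:25 PM − 135 min = 1:10 PM.
The opening act starts at 1:10 PM + 95 min = 2:45 PM.
The intermission ends at 2:45 PM − 110 min = 12:55 PM.
From 12:55 PM to 3:25 PM is 150 minutes.

150 minutes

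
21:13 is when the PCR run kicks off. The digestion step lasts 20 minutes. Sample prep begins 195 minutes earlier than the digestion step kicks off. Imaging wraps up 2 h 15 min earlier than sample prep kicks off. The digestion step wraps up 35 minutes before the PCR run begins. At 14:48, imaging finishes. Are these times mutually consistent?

The digestion step ends at 21:13 − 35 min = 20:38.
The digestion step starts at 20:38 − 20 min = 20:18.
Sample prep starts at 20:18 − 195 min = 17:03.
Imaging ends at 17:03 − 135 min = 14:48.
That matches the stated 14:48, so the schedule is consistent.

Yes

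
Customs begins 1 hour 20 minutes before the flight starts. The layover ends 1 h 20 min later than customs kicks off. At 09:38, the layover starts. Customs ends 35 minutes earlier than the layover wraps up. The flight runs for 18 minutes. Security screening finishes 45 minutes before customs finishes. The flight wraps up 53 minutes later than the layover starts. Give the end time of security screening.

08:53

The flight ends at 09:38 + 53 min = 10:31.
The flight starts at 10:31 − 18 min = 10:13.
Customs starts at 10:13 − 80 min = 08:53.
The layover ends at 08:53 + 80 min = 10:13.
Customs ends at 10:13 − 35 min = 09:38.
Security screening ends at 09:38 − 45 min = 08:53.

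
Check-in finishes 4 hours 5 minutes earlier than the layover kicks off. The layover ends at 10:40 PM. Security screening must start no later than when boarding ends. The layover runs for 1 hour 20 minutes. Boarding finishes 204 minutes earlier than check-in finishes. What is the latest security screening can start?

1:51 PM

The layover starts at 10:40 PM − 80 min = 9:20 PM.
Check-in ends at 9:20 PM − 245 min = 5:15 PM.
Boarding ends at 5:15 PM − 204 min = 1:51 PM.
Security screening is bounded by boarding, so the latest it can start is 1:51 PM.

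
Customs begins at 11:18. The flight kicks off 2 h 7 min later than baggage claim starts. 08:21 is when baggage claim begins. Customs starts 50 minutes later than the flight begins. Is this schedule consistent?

Yes

The flight starts at 08:21 + 127 min = 10:28.
Customs starts at 10:28 + 50 min = 11:18.
That matches the stated 11:18, so the schedule is consistent.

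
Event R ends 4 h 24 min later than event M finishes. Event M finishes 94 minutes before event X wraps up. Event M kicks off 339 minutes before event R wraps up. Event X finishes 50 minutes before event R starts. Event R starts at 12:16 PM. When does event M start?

Event X ends at 12:16 PM − 50 min = 11:26 AM.
Event M ends at 11:26 AM − 94 min = 9:52 AM.
Event R ends at 9:52 AM + 264 min = 2:16 PM.
Event M starts at 2:16 PM − 339 min = 8:37 AM.

8:37 AM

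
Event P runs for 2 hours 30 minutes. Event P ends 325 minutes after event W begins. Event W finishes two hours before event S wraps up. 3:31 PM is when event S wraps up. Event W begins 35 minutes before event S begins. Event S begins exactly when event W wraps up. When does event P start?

3:51 PM

Event W ends at 3:31 PM − 120 min = 1:31 PM.
So event S starts at 1:31 PM.
Event W starts at 1:31 PM − 35 min = 12:56 PM.
Event P ends at 12:56 PM + 325 min = 6:21 PM.
Event P starts at 6:21 PM − 150 min = 3:51 PM.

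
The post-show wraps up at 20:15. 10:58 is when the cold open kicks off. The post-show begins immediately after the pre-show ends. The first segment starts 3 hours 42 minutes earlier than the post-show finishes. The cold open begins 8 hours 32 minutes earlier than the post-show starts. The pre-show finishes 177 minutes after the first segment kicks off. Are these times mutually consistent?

Yes

The first segment starts at 20:15 − 222 min = 16:33.
The pre-show ends at 16:33 + 177 min = 19:30.
So the post-show starts at 19:30.
The cold open starts at 19:30 − 512 min = 10:58.
That matches the stated 10:58, so the schedule is consistent.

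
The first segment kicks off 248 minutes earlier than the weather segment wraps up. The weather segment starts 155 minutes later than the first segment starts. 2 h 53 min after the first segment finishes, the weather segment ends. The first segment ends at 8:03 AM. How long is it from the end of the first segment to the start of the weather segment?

1 hour 20 minutes

The weather segment ends at 8:03 AM + 173 min = 10:56 AM.
The first segment starts at 10:56 AM − 248 min = 6:48 AM.
The weather segment starts at 6:48 AM + 155 min = 9:23 AM.
From 8:03 AM to 9:23 AM is 1 hour 20 minutes.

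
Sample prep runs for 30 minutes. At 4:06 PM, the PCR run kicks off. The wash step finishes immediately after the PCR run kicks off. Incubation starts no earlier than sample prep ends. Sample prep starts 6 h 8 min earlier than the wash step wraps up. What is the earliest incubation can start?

The wash step ends at 4:06 PM.
Sample prep starts at 4:06 PM − 368 min = 9:58 AM.
Sample prep ends at 9:58 AM + 30 min = 10:28 AM.
Incubation is bounded by sample prep, so the earliest it can start is 10:28 AM.

10:28 AM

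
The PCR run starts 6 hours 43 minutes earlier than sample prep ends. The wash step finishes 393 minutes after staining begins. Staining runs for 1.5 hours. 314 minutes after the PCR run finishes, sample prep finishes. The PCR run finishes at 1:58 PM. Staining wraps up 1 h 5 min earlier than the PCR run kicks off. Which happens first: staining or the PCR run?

staining

Sample prep ends at 1:58 PM + 314 min = 7:12 PM.
The PCR run starts at 7:12 PM − 403 min = 12:29 PM.
Staining ends at 12:29 PM − 65 min = 11:24 AM.
Staining starts at 11:24 AM − 90 min = 9:54 AM.
Staining starts at 9:54 AM and the PCR run starts at 12:29 PM, so staining is first.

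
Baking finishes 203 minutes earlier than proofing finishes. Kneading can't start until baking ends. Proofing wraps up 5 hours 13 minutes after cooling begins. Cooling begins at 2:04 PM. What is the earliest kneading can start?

Proofing ends at 2:04 PM + 313 min = 7:17 PM.
Baking ends at 7:17 PM − 203 min = 3:54 PM.
Kneading is bounded by baking, so the earliest it can start is 3:54 PM.

3:54 PM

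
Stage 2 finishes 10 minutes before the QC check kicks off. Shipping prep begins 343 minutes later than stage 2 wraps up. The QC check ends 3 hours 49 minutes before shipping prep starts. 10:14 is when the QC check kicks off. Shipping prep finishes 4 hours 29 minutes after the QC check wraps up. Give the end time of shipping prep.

16:27

Stage 2 ends at 10:14 − 10 min = 10:04.
Shipping prep starts at 10:04 + 343 min = 15:47.
The QC check ends at 15:47 − 229 min = 11:58.
Shipping prep ends at 11:58 + 269 min = 16:27.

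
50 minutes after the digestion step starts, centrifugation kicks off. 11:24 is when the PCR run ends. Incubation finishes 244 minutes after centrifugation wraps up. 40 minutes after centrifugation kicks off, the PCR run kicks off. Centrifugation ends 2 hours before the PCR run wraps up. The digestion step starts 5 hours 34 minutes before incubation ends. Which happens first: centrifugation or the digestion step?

Centrifugation ends at 11:24 − 120 min = 09:24.
Incubation ends at 09:24 + 244 min = 13:28.
The digestion step starts at 13:28 − 334 min = 07:54.
Centrifugation starts at 07:54 + 50 min = 08:44.
Centrifugation starts at 08:44 and the digestion step starts at 07:54, so the digestion step is first.

the digestion step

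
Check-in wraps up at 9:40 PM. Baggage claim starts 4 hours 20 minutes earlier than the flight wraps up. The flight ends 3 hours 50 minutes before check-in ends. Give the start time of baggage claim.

1:30 PM

The flight ends at 9:40 PM − 230 min = 5:50 PM.
Baggage claim starts at 5:50 PM − 260 min = 1:30 PM.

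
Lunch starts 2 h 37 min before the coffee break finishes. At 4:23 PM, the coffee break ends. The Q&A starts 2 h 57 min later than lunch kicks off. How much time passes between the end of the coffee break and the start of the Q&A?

20 minutes

Lunch starts at 4:23 PM − 157 min = 1:46 PM.
The Q&A starts at 1:46 PM + 177 min = 4:43 PM.
From 4:23 PM to 4:43 PM is 20 minutes.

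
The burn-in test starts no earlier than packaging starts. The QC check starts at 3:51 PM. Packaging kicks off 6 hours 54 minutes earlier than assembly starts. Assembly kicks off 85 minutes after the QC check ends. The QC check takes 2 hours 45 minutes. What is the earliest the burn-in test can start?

The QC check ends at 3:51 PM + 165 min = 6:36 PM.
Assembly starts at 6:36 PM + 85 min = 8:01 PM.
Packaging starts at 8:01 PM − 414 min = 1:07 PM.
The burn-in test is bounded by packaging, so the earliest it can start is 1:07 PM.

1:07 PM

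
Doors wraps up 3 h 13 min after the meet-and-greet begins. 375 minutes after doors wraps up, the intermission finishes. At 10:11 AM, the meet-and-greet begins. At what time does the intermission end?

Doors ends at 10:11 AM + 193 min = 1:24 PM.
The intermission ends at 1:24 PM + 375 min = 7:39 PM.

7:39 PM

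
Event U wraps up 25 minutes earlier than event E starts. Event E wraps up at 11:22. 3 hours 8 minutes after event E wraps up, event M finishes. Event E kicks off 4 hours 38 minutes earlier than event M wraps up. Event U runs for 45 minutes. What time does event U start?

08:42

Event M ends at 11:22 + 188 min = 14:30.
Event E starts at 14:30 − 278 min = 09:52.
Event U ends at 09:52 − 25 min = 09:27.
Event U starts at 09:27 − 45 min = 08:42.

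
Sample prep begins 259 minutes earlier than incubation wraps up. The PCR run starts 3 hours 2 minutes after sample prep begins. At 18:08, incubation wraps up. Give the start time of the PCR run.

16:51

Sample prep starts at 18:08 − 259 min = 13:49.
The PCR run starts at 13:49 + 182 min = 16:51.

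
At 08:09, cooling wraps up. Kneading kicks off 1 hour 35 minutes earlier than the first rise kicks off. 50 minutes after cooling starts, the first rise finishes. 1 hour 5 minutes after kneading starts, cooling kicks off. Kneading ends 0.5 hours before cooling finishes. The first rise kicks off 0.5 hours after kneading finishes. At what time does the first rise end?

Kneading ends at 08:09 − 30 min = 07:39.
The first rise starts at 07:39 + 30 min = 08:09.
Kneading starts at 08:09 − 95 min = 06:34.
Cooling starts at 06:34 + 65 min = 07:39.
The first rise ends at 07:39 + 50 min = 08:29.

08:29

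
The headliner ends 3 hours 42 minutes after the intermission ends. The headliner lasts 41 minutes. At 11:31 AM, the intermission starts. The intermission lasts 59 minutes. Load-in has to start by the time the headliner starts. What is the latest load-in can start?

3:31 PM

The intermission ends at 11:31 AM + 59 min = 12:30 PM.
The headliner ends at 12:30 PM + 222 min = 4:12 PM.
The headliner starts at 4:12 PM − 41 min = 3:31 PM.
Load-in is bounded by the headliner, so the latest it can start is 3:31 PM.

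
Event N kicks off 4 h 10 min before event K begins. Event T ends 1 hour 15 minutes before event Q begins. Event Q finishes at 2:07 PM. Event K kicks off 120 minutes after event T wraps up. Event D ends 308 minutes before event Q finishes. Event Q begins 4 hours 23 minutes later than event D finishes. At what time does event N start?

Event D ends at 2:07 PM − 308 min = 8:59 AM.
Event Q starts at 8:59 AM + 263 min = 1:22 PM.
Event T ends at 1:22 PM − 75 min = 12:07 PM.
Event K starts at 12:07 PM + 120 min = 2:07 PM.
Event N starts at 2:07 PM − 250 min = 9:57 AM.

9:57 AM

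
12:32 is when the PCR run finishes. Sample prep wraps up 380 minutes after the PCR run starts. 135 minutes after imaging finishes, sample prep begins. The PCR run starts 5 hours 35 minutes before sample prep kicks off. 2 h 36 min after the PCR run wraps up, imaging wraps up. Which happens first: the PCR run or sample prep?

the PCR run

Imaging ends at 12:32 + 156 min = 15:08.
Sample prep starts at 15:08 + 135 min = 17:23.
The PCR run starts at 17:23 − 335 min = 11:48.
The PCR run starts at 11:48 and sample prep starts at 17:23, so the PCR run is first.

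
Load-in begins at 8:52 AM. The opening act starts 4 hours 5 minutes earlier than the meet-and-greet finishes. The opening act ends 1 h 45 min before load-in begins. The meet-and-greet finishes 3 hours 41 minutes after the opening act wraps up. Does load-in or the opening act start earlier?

The opening act ends at 8:52 AM − 105 min = 7:07 AM.
The meet-and-greet ends at 7:07 AM + 221 min = 10:48 AM.
The opening act starts at 10:48 AM − 245 min = 6:43 AM.
Load-in starts at 8:52 AM and the opening act starts at 6:43 AM, so the opening act is first.

the opening act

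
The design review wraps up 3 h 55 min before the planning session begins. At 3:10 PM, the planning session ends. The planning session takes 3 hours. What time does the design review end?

The planning session starts at 3:10 PM − 180 min = 12:10 PM.
The design review ends at 12:10 PM − 235 min = 8:15 AM.

8:15 AM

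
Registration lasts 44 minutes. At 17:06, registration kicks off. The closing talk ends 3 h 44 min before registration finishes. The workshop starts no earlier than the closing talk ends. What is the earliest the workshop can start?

14:06

Registration ends at 17:06 + 44 min = 17:50.
The closing talk ends at 17:50 − 224 min = 14:06.
The workshop is bounded by the closing talk, so the earliest it can start is 14:06.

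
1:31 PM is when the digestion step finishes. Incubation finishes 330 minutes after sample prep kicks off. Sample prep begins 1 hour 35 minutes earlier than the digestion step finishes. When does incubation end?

5:26 PM

Sample prep starts at 1:31 PM − 95 min = 11:56 AM.
Incubation ends at 11:56 AM + 330 min = 5:26 PM.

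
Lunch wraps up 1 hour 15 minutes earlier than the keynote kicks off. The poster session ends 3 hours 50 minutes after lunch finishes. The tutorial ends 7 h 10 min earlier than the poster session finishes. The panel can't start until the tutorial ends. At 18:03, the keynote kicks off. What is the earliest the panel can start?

Lunch ends at 18:03 − 75 min = 16:48.
The poster session ends at 16:48 + 230 min = 20:38.
The tutorial ends at 20:38 − 430 min = 13:28.
The panel is bounded by the tutorial, so the earliest it can start is 13:28.

13:28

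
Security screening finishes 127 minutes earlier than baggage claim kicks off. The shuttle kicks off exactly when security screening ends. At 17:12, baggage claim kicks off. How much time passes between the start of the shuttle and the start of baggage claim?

Security screening ends at 17:12 − 127 min = 15:05.
So the shuttle starts at 15:05.
From 15:05 to 17:12 is 2 h 7 min.

2 h 7 min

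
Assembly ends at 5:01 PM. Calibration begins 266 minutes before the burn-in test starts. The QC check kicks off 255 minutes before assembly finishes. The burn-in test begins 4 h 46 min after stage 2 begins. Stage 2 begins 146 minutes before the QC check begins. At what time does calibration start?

10:40 AM

The QC check starts at 5:01 PM − 255 min = 12:46 PM.
Stage 2 starts at 12:46 PM − 146 min = 10:20 AM.
The burn-in test starts at 10:20 AM + 286 min = 3:06 PM.
Calibration starts at 3:06 PM − 266 min = 10:40 AM.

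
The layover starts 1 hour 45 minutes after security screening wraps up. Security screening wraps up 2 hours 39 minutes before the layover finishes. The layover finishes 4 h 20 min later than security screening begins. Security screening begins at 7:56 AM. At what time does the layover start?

The layover ends at 7:56 AM + 260 min = 12:16 PM.
Security screening ends at 12:16 PM − 159 min = 9:37 AM.
The layover starts at 9:37 AM + 105 min = 11:22 AM.

11:22 AM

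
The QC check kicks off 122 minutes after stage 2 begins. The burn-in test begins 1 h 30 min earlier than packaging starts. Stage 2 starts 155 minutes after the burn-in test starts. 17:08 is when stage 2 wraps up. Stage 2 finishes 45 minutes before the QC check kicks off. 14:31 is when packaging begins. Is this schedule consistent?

No

The burn-in test starts at 14:31 − 90 min = 13:01.
Stage 2 starts at 13:01 + 155 min = 15:36.
The QC check starts at 15:36 + 122 min = 17:38.
Stage 2 ends at 17:38 − 45 min = 16:53.
But stage 2 is also said to end at 17:08 — a 15-minute conflict.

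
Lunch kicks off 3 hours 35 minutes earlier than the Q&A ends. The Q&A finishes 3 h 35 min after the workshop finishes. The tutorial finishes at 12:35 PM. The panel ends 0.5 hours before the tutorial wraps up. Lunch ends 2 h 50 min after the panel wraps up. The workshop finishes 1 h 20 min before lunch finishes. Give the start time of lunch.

The panel ends at 12:35 PM − 30 min = 12:05 PM.
Lunch ends at 12:05 PM + 170 min = 2:55 PM.
The workshop ends at 2:55 PM − 80 min = 1:35 PM.
The Q&A ends at 1:35 PM + 215 min = 5:10 PM.
Lunch starts at 5:10 PM − 215 min = 1:35 PM.

1:35 PM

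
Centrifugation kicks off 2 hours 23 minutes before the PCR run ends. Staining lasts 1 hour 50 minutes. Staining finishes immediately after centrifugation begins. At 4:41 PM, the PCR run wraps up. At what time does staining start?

Centrifugation starts at 4:41 PM − 143 min = 2:18 PM.
So staining ends at 2:18 PM.
Staining starts at 2:18 PM − 110 min = 12:28 PM.

12:28 PM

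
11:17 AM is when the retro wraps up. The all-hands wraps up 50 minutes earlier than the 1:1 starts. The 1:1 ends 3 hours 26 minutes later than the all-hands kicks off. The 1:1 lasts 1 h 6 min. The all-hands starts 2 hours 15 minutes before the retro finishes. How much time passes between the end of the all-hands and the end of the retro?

The all-hands starts at 11:17 AM − 135 min = 9:02 AM.
The 1:1 ends at 9:02 AM + 206 min = 12:28 PM.
The 1:1 starts at 12:28 PM − 66 min = 11:22 AM.
The all-hands ends at 11:22 AM − 50 min = 10:32 AM.
From 10:32 AM to 11:17 AM is 45 minutes.

45 minutes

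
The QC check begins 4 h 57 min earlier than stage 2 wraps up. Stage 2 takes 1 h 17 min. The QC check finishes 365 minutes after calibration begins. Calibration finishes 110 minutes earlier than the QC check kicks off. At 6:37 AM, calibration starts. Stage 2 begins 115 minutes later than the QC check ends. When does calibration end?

The QC check ends at 6:37 AM + 365 min = 12:42 PM.
Stage 2 starts at 12:42 PM + 115 min = 2:37 PM.
Stage 2 ends at 2:37 PM + 77 min = 3:54 PM.
The QC check starts at 3:54 PM − 297 min = 10:57 AM.
Calibration ends at 10:57 AM − 110 min = 9:07 AM.

9:07 AM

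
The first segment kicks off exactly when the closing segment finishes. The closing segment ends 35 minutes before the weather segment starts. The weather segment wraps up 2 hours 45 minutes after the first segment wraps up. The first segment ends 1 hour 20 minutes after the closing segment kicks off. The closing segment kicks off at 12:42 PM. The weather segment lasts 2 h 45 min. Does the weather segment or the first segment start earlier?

The first segment ends at 12:42 PM + 80 min = 2:02 PM.
The weather segment ends at 2:02 PM + 165 min = 4:47 PM.
The weather segment starts at 4:47 PM − 165 min = 2:02 PM.
The closing segment ends at 2:02 PM − 35 min = 1:27 PM.
So the first segment starts at 1:27 PM.
The weather segment starts at 2:02 PM and the first segment starts at 1:27 PM, so the first segment is first.

the first segment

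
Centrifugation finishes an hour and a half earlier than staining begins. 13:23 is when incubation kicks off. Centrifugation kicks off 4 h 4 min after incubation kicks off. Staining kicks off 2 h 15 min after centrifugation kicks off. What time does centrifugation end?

Centrifugation starts at 13:23 + 244 min = 17:27.
Staining starts at 17:27 + 135 min = 19:42.
Centrifugation ends at 19:42 − 90 min = 18:12.

18:12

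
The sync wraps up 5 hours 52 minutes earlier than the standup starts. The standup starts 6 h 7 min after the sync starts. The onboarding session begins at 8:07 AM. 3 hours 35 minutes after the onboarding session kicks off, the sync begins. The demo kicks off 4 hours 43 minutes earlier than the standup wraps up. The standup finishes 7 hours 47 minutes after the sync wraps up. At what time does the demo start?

3:01 PM

The sync starts at 8:07 AM + 215 min = 11:42 AM.
The standup starts at 11:42 AM + 367 min = 5:49 PM.
The sync ends at 5:49 PM − 352 min = 11:57 AM.
The standup ends at 11:57 AM + 467 min = 7:44 PM.
The demo starts at 7:44 PM − 283 min = 3:01 PM.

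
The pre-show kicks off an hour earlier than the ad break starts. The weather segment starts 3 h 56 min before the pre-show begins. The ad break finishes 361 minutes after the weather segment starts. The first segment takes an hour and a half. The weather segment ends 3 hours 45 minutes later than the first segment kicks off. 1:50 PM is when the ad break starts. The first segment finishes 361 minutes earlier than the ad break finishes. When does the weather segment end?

11:09 AM

The pre-show starts at 1:50 PM − 60 min = 12:50 PM.
The weather segment starts at 12:50 PM − 236 min = 8:54 AM.
The ad break ends at 8:54 AM + 361 min = 2:55 PM.
The first segment ends at 2:55 PM − 361 min = 8:54 AM.
The first segment starts at 8:54 AM − 90 min = 7:24 AM.
The weather segment ends at 7:24 AM + 225 min = 11:09 AM.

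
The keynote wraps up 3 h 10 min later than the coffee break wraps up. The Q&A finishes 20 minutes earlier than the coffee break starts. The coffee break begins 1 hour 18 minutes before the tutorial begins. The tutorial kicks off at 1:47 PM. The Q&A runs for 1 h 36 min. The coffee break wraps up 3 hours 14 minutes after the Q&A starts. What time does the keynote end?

The coffee break starts at 1:47 PM − 78 min = 12:29 PM.
The Q&A ends at 12:29 PM − 20 min = 12:09 PM.
The Q&A starts at 12:09 PM − 96 min = 10:33 AM.
The coffee break ends at 10:33 AM + 194 min = 1:47 PM.
The keynote ends at 1:47 PM + 190 min = 4:57 PM.

4:57 PM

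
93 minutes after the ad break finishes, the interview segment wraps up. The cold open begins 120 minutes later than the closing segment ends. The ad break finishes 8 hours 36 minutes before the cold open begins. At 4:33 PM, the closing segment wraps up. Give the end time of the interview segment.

11:30 AM

The cold open starts at 4:33 PM + 120 min = 6:33 PM.
The ad break ends at 6:33 PM − 516 min = 9:57 AM.
The interview segment ends at 9:57 AM + 93 min = 11:30 AM.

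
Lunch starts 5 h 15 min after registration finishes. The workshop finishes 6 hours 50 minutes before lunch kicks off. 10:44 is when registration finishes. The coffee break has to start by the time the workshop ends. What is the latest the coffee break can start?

09:09

Lunch starts at 10:44 + 315 min = 15:59.
The workshop ends at 15:59 − 410 min = 09:09.
The coffee break is bounded by the workshop, so the latest it can start is 09:09.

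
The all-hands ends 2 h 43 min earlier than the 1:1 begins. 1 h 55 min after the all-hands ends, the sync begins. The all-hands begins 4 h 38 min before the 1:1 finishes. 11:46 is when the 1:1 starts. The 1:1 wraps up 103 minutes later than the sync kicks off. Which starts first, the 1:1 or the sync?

The all-hands ends at 11:46 − 163 min = 09:03.
The sync starts at 09:03 + 115 min = 10:58.
The 1:1 starts at 11:46 and the sync starts at 10:58, so the sync is first.

the sync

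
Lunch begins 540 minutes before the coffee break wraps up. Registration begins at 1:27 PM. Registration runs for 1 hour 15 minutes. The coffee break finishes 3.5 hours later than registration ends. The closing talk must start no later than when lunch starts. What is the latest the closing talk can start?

9:12 AM

Registration ends at 1:27 PM + 75 min = 2:42 PM.
The coffee break ends at 2:42 PM + 210 min = 6:12 PM.
Lunch starts at 6:12 PM − 540 min = 9:12 AM.
The closing talk is bounded by lunch, so the latest it can start is 9:12 AM.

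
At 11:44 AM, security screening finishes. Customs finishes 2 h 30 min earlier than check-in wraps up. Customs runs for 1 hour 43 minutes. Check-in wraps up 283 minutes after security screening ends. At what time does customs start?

Check-in ends at 11:44 AM + 283 min = 4:27 PM.
Customs ends at 4:27 PM − 150 min = 1:57 PM.
Customs starts at 1:57 PM − 103 min = 12:14 PM.

12:14 PM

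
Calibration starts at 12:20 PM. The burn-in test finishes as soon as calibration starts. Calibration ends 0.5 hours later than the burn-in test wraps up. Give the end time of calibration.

12:50 PM

The burn-in test ends at 12:20 PM.
Calibration ends at 12:20 PM + 30 min = 12:50 PM.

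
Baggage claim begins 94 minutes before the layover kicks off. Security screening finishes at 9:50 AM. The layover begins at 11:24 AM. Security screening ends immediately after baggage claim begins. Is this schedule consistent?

Yes

Baggage claim starts at 11:24 AM − 94 min = 9:50 AM.
So security screening ends at 9:50 AM.
That matches the stated 9:50 AM, so the schedule is consistent.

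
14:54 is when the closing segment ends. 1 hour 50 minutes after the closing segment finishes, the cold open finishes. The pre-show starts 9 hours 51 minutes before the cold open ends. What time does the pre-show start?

06:53

The cold open ends at 14:54 + 110 min = 16:44.
The pre-show starts at 16:44 − 591 min = 06:53.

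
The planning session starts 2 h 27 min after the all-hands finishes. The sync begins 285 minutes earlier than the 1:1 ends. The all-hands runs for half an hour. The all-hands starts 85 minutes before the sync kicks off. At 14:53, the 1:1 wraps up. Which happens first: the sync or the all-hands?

the all-hands

The sync starts at 14:53 − 285 min = 10:08.
The all-hands starts at 10:08 − 85 min = 08:43.
The sync starts at 10:08 and the all-hands starts at 08:43, so the all-hands is first.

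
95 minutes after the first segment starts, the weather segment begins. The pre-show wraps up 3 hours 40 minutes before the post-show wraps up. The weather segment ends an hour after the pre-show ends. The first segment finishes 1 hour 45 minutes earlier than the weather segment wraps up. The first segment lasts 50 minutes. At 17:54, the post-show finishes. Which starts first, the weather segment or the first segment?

The pre-show ends at 17:54 − 220 min = 14:14.
The weather segment ends at 14:14 + 60 min = 15:14.
The first segment ends at 15:14 − 105 min = 13:29.
The first segment starts at 13:29 − 50 min = 12:39.
The weather segment starts at 12:39 + 95 min = 14:14.
The weather segment starts at 14:14 and the first segment starts at 12:39, so the first segment is first.

the first segment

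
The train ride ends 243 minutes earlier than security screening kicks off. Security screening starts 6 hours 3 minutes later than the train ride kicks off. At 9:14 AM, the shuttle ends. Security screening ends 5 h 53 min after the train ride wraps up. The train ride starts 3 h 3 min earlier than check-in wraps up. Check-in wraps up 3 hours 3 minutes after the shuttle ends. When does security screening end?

Check-in ends at 9:14 AM + 183 min = 12:17 PM.
The train ride starts at 12:17 PM − 183 min = 9:14 AM.
Security screening starts at 9:14 AM + 363 min = 3:17 PM.
The train ride ends at 3:17 PM − 243 min = 11:14 AM.
Security screening ends at 11:14 AM + 353 min = 5:07 PM.

5:07 PM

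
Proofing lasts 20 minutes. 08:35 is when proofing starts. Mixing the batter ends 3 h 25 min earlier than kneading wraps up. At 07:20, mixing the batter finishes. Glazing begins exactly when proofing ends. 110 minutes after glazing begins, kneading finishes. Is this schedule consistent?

Yes

Proofing ends at 08:35 + 20 min = 08:55.
So glazing starts at 08:55.
Kneading ends at 08:55 + 110 min = 10:45.
Mixing the batter ends at 10:45 − 205 min = 07:20.
That matches the stated 07:20, so the schedule is consistent.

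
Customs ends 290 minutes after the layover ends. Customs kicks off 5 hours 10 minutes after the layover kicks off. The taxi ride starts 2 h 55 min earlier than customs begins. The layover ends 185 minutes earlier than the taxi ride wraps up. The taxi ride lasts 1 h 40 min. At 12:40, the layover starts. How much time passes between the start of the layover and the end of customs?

5 h 40 min

Customs starts at 12:40 + 310 min = 17:50.
The taxi ride starts at 17:50 − 175 min = 14:55.
The taxi ride ends at 14:55 + 100 min = 16:35.
The layover ends at 16:35 − 185 min = 13:30.
Customs ends at 13:30 + 290 min = 18:20.
From 12:40 to 18:20 is 5 h 40 min.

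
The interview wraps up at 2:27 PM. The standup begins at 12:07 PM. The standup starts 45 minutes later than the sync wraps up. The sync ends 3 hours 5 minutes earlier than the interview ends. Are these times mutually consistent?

Yes

The sync ends at 2:27 PM − 185 min = 11:22 AM.
The standup starts at 11:22 AM + 45 min = 12:07 PM.
That matches the stated 12:07 PM, so the schedule is consistent.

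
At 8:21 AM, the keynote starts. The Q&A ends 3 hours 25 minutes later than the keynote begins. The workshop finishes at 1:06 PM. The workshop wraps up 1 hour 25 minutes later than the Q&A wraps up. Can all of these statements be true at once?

The Q&A ends at 8:21 AM + 205 min = 11:46 AM.
The workshop ends at 11:46 AM + 85 min = 1:11 PM.
But the workshop is also said to end at 1:06 PM — a 5-minute conflict.

No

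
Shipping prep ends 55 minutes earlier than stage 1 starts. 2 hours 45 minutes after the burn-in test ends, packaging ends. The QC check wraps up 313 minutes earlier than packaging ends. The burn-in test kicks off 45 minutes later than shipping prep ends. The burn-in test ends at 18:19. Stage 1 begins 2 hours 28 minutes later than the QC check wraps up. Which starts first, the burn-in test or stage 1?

the burn-in test

Packaging ends at 18:19 + 165 min = 21:04.
The QC check ends at 21:04 − 313 min = 15:51.
Stage 1 starts at 15:51 + 148 min = 18:19.
Shipping prep ends at 18:19 − 55 min = 17:24.
The burn-in test starts at 17:24 + 45 min = 18:09.
The burn-in test starts at 18:09 and stage 1 starts at 18:19, so the burn-in test is first.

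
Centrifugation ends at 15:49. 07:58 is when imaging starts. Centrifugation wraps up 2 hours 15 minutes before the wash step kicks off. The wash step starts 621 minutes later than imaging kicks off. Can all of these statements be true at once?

No

The wash step starts at 07:58 + 621 min = 18:19.
Centrifugation ends at 18:19 − 135 min = 16:04.
But centrifugation is also said to end at 15:49 — a 15-minute conflict.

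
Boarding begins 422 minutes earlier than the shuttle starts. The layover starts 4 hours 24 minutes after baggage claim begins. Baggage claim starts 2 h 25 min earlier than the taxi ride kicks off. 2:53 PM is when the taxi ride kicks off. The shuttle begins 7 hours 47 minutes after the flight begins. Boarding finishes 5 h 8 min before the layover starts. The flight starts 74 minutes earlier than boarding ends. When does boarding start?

Baggage claim starts at 2:53 PM − 145 min = 12:28 PM.
The layover starts at 12:28 PM + 264 min = 4:52 PM.
Boarding ends at 4:52 PM − 308 min = 11:44 AM.
The flight starts at 11:44 AM − 74 min = 10:30 AM.
The shuttle starts at 10:30 AM + 467 min = 6:17 PM.
Boarding starts at 6:17 PM − 422 min = 11:15 AM.

11:15 AM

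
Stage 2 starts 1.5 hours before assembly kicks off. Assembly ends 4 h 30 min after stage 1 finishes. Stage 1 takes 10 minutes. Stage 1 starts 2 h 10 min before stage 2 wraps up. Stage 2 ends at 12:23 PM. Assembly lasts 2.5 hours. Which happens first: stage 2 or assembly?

stage 2

Stage 1 starts at 12:23 PM − 130 min = 10:13 AM.
Stage 1 ends at 10:13 AM + 10 min = 10:23 AM.
Assembly ends at 10:23 AM + 270 min = 2:53 PM.
Assembly starts at 2:53 PM − 150 min = 12:23 PM.
Stage 2 starts at 12:23 PM − 90 min = 10:53 AM.
Stage 2 starts at 10:53 AM and assembly starts at 12:23 PM, so stage 2 is first.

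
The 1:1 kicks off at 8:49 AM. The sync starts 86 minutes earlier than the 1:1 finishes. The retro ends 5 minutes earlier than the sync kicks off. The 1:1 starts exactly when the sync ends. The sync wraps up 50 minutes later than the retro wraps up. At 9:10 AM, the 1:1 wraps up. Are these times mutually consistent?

The sync starts at 9:10 AM − 86 min = 7:44 AM.
The retro ends at 7:44 AM − 5 min = 7:39 AM.
The sync ends at 7:39 AM + 50 min = 8:29 AM.
So the 1:1 starts at 8:29 AM.
But the 1:1 is also said to start at 8:49 AM — a 20-minute conflict.

No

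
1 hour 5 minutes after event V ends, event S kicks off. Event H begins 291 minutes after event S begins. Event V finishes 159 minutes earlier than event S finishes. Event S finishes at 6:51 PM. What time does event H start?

10:08 PM

Event V ends at 6:51 PM − 159 min = 4:12 PM.
Event S starts at 4:12 PM + 65 min = 5:17 PM.
Event H starts at 5:17 PM + 291 min = 10:08 PM.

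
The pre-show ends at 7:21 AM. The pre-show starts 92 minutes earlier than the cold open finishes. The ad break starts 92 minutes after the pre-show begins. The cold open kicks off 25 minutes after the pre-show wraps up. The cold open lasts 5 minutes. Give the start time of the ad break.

The cold open starts at 7:21 AM + 25 min = 7:46 AM.
The cold open ends at 7:46 AM + 5 min = 7:51 AM.
The pre-show starts at 7:51 AM − 92 min = 6:19 AM.
The ad break starts at 6:19 AM + 92 min = 7:51 AM.

7:51 AM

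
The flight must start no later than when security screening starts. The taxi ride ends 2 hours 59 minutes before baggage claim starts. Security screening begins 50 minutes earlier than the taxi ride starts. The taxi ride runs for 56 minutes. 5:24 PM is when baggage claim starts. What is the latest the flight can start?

The taxi ride ends at 5:24 PM − 179 min = 2:25 PM.
The taxi ride starts at 2:25 PM − 56 min = 1:29 PM.
Security screening starts at 1:29 PM − 50 min = 12:39 PM.
The flight is bounded by security screening, so the latest it can start is 12:39 PM.

12:39 PM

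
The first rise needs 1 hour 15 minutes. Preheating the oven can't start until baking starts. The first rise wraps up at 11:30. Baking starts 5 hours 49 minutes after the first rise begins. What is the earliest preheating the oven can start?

16:04

The first rise starts at 11:30 − 75 min = 10:15.
Baking starts at 10:15 + 349 min = 16:04.
Preheating the oven is bounded by baking, so the earliest it can start is 16:04.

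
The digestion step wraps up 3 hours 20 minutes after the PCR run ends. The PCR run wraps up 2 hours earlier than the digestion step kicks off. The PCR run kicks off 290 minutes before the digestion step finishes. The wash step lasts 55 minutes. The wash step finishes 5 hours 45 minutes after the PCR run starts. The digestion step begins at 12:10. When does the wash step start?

The PCR run ends at 12:10 − 120 min = 10:10.
The digestion step ends at 10:10 + 200 min = 13:30.
The PCR run starts at 13:30 − 290 min = 08:40.
The wash step ends at 08:40 + 345 min = 14:25.
The wash step starts at 14:25 − 55 min = 13:30.

13:30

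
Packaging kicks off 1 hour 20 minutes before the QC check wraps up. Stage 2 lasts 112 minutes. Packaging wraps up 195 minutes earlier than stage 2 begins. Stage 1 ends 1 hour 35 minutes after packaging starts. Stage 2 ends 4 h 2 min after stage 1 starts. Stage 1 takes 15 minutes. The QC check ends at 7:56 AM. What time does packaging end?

6:51 AM

Packaging starts at 7:56 AM − 80 min = 6:36 AM.
Stage 1 ends at 6:36 AM + 95 min = 8:11 AM.
Stage 1 starts at 8:11 AM − 15 min = 7:56 AM.
Stage 2 ends at 7:56 AM + 242 min = 11:58 AM.
Stage 2 starts at 11:58 AM − 112 min = 10:06 AM.
Packaging ends at 10:06 AM − 195 min = 6:51 AM.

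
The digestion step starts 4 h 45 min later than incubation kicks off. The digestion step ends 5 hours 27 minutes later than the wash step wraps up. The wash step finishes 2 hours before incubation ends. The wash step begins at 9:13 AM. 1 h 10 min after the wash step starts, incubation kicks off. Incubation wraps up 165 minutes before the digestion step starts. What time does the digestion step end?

3:50 PM

Incubation starts at 9:13 AM + 70 min = 10:23 AM.
The digestion step starts at 10:23 AM + 285 min = 3:08 PM.
Incubation ends at 3:08 PM − 165 min = 12:23 PM.
The wash step ends at 12:23 PM − 120 min = 10:23 AM.
The digestion step ends at 10:23 AM + 327 min = 3:50 PM.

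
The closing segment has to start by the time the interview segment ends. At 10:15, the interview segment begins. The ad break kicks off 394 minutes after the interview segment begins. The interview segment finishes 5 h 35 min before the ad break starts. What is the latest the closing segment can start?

11:14

The ad break starts at 10:15 + 394 min = 16:49.
The interview segment ends at 16:49 − 335 min = 11:14.
The closing segment is bounded by the interview segment, so the latest it can start is 11:14.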